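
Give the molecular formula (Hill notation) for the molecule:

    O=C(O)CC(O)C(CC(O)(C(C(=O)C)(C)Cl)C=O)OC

C12H19ClO7

Heavy atoms from the SMILES: 12 C, 1 Cl, 7 O.
Implicit hydrogens by atom environment:
  4 × C: no H
  4 × O: no H
  3 × C: 3 H each → 9
  3 × C: 1 H each → 3
  3 × O: 1 H each → 3
  2 × C: 2 H each → 4
  1 × Cl: no H
  Total hydrogens = 19.
Molecular formula: C12H19ClO7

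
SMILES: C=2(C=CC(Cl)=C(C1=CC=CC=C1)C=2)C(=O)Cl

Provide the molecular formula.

C13H8Cl2O

Heavy atoms from the SMILES: 13 C, 2 Cl, 1 O.
Implicit hydrogens by atom environment:
  8 × C (aromatic): 1 H each → 8
  4 × C (aromatic): no H
  2 × Cl: no H
  1 × C: no H
  1 × O: no H
  Total hydrogens = 8.
Molecular formula: C13H8Cl2O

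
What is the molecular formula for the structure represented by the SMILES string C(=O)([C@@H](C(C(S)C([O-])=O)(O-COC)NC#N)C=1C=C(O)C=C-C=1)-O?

Heavy atoms from the SMILES: 14 C, 2 N, 7 O, 1 S.
Implicit hydrogens by atom environment:
  4 × C (aromatic): 1 H each → 4
  4 × C: no H
  4 × O: no H
  2 × C: 1 H each → 2
  2 × C (aromatic): no H
  2 × O: 1 H each → 2
  1 × C: 3 H
  1 × C: 2 H
  1 × N: 1 H
  1 × N: no H
  1 × O (charge -1): no H
  1 × S: 1 H
  Total hydrogens = 15.
Net charge -1.
Molecular formula: C14H15N2O7S-

C14H15N2O7S-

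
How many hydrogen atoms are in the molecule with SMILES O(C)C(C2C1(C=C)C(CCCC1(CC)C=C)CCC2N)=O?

29

Hydrogens are implicit in SMILES; fill each atom to its normal valence:
  8 × C: 2 H each → 16
  5 × C: 1 H each → 5
  3 × C: no H
  2 × C: 3 H each → 6
  2 × O: no H
  1 × N: 2 H
  Total hydrogens = 29.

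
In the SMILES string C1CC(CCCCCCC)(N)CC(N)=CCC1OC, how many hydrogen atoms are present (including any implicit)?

Hydrogens are implicit in SMILES; fill each atom to its normal valence:
  10 × C: 2 H each → 20
  2 × C: 3 H each → 6
  2 × C: 1 H each → 2
  2 × C: no H
  2 × N: 2 H each → 4
  1 × O: no H
  Total hydrogens = 32.

32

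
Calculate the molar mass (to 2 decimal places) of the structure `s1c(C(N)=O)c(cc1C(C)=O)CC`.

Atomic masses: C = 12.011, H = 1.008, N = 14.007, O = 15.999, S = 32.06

Molecular formula: C9H11NO2S.
M = 9×12.011 + 11×1.008 + 1×14.007 + 2×15.999 + 1×32.06 = 197.25 g/mol.

197.25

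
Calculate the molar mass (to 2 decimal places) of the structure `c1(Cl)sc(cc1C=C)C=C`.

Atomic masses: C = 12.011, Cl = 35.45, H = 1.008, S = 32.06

170.65

Molecular formula: C8H7ClS.
M = 8×12.011 + 1×35.45 + 7×1.008 + 1×32.06 = 170.65 g/mol.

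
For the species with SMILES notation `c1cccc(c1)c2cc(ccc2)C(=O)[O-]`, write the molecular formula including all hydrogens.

C13H9O2-

Heavy atoms from the SMILES: 13 C, 2 O.
Implicit hydrogens by atom environment:
  9 × C (aromatic): 1 H each → 9
  3 × C (aromatic): no H
  1 × C: no H
  1 × O: no H
  1 × O (charge -1): no H
  Total hydrogens = 9.
Net charge -1.
Molecular formula: C13H9O2-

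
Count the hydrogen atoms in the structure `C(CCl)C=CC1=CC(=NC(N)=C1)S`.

11

Hydrogens are implicit in SMILES; fill each atom to its normal valence:
  3 × C (aromatic): no H
  2 × C: 2 H each → 4
  2 × C (aromatic): 1 H each → 2
  2 × C: 1 H each → 2
  1 × Cl: no H
  1 × N: 2 H
  1 × N (aromatic): no H
  1 × S: 1 H
  Total hydrogens = 11.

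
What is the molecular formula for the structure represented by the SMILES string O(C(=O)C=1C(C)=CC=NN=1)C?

Heavy atoms from the SMILES: 7 C, 2 N, 2 O.
Implicit hydrogens by atom environment:
  2 × C: 3 H each → 6
  2 × C (aromatic): 1 H each → 2
  2 × C (aromatic): no H
  2 × N (aromatic): no H
  2 × O: no H
  1 × C: no H
  Total hydrogens = 8.
Molecular formula: C7H8N2O2

C7H8N2O2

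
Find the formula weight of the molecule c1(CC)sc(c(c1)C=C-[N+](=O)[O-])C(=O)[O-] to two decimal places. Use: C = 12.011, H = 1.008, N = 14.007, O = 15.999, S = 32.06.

226.23

Molecular formula: C9H8NO4S-.
M = 9×12.011 + 8×1.008 + 1×14.007 + 4×15.999 + 1×32.06 = 226.23 g/mol.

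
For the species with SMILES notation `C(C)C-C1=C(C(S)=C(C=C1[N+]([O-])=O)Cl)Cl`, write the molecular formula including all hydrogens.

C9H9Cl2NO2S

Heavy atoms from the SMILES: 9 C, 2 Cl, 1 N, 2 O, 1 S.
Implicit hydrogens by atom environment:
  5 × C (aromatic): no H
  2 × C: 2 H each → 4
  2 × Cl: no H
  1 × C: 3 H
  1 × C (aromatic): 1 H
  1 × N (charge +1): no H
  1 × O: no H
  1 × O (charge -1): no H
  1 × S: 1 H
  Total hydrogens = 9.
Molecular formula: C9H9Cl2NO2S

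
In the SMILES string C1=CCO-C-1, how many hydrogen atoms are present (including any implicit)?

Hydrogens are implicit in SMILES; fill each atom to its normal valence:
  2 × C: 2 H each → 4
  2 × C: 1 H each → 2
  1 × O: no H
  Total hydrogens = 6.

6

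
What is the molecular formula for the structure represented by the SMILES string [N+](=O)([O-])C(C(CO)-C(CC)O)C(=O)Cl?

C7H12ClNO5

Heavy atoms from the SMILES: 7 C, 1 Cl, 1 N, 5 O.
Implicit hydrogens by atom environment:
  3 × C: 1 H each → 3
  2 × C: 2 H each → 4
  2 × O: 1 H each → 2
  2 × O: no H
  1 × C: 3 H
  1 × C: no H
  1 × Cl: no H
  1 × N (charge +1): no H
  1 × O (charge -1): no H
  Total hydrogens = 12.
Molecular formula: C7H12ClNO5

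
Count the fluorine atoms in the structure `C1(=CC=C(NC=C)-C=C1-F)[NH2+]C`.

The symbol for fluorine appears 1 time in the SMILES.

1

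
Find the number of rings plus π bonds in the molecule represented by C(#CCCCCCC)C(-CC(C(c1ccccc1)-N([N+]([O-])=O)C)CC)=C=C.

9

Molecular formula from the SMILES: C23H32N2O2.
DoU = (2C + 2 + N − H − X)/2 = (2·23 + 2 + 2 − 32 − 0)/2 = 18/2 = 9.
(Structurally: 1 ring(s) + 8 π bond(s) = 9.)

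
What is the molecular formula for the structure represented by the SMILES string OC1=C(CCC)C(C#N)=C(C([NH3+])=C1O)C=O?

C11H13N2O3+

Heavy atoms from the SMILES: 11 C, 2 N, 3 O.
Implicit hydrogens by atom environment:
  6 × C (aromatic): no H
  2 × C: 2 H each → 4
  2 × O: 1 H each → 2
  1 × C: 3 H
  1 × C: 1 H
  1 × C: no H
  1 × N (charge +1): 3 H
  1 × N: no H
  1 × O: no H
  Total hydrogens = 13.
Net charge +1.
Molecular formula: C11H13N2O3+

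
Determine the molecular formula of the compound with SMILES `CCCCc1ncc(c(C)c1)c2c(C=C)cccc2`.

Heavy atoms from the SMILES: 18 C, 1 N.
Implicit hydrogens by atom environment:
  6 × C (aromatic): 1 H each → 6
  5 × C (aromatic): no H
  4 × C: 2 H each → 8
  2 × C: 3 H each → 6
  1 × C: 1 H
  1 × N (aromatic): no H
  Total hydrogens = 21.
Molecular formula: C18H21N

C18H21N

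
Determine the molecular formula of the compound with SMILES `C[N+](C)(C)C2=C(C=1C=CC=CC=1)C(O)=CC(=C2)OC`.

Heavy atoms from the SMILES: 16 C, 1 N, 2 O.
Implicit hydrogens by atom environment:
  7 × C (aromatic): 1 H each → 7
  5 × C (aromatic): no H
  4 × C: 3 H each → 12
  1 × N (charge +1): no H
  1 × O: 1 H
  1 × O: no H
  Total hydrogens = 20.
Net charge +1.
Molecular formula: C16H20NO2+

C16H20NO2+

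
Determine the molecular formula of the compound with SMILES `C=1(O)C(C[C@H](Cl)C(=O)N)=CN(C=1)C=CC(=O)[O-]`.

C10H10ClN2O4-

Heavy atoms from the SMILES: 10 C, 1 Cl, 2 N, 4 O.
Implicit hydrogens by atom environment:
  3 × C: 1 H each → 3
  2 × C (aromatic): 1 H each → 2
  2 × C (aromatic): no H
  2 × C: no H
  2 × O: no H
  1 × C: 2 H
  1 × Cl: no H
  1 × N: 2 H
  1 × N (aromatic): no H
  1 × O: 1 H
  1 × O (charge -1): no H
  Total hydrogens = 10.
Net charge -1.
Molecular formula: C10H10ClN2O4-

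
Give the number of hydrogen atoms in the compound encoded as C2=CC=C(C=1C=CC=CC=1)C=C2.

Hydrogens are implicit in SMILES; fill each atom to its normal valence:
  10 × C (aromatic): 1 H each → 10
  2 × C (aromatic): no H
  Total hydrogens = 10.

10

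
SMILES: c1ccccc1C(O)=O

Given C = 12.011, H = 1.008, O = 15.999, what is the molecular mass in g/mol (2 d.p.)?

122.12

Molecular formula: C7H6O2.
M = 7×12.011 + 6×1.008 + 2×15.999 = 122.12 g/mol.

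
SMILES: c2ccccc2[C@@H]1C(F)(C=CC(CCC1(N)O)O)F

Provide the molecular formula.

C14H17F2NO2

Heavy atoms from the SMILES: 14 C, 2 F, 1 N, 2 O.
Implicit hydrogens by atom environment:
  5 × C (aromatic): 1 H each → 5
  4 × C: 1 H each → 4
  2 × C: 2 H each → 4
  2 × C: no H
  2 × F: no H
  2 × O: 1 H each → 2
  1 × C (aromatic): no H
  1 × N: 2 H
  Total hydrogens = 17.
Molecular formula: C14H17F2NO2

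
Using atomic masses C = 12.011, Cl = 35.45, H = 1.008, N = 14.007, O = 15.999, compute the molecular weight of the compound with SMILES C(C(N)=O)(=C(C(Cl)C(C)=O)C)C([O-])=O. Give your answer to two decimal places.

218.61

Molecular formula: C8H9ClNO4-.
M = 8×12.011 + 1×35.45 + 9×1.008 + 1×14.007 + 4×15.999 = 218.61 g/mol.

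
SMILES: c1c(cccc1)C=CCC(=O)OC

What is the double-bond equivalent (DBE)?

Molecular formula from the SMILES: C11H12O2.
DoU = (2C + 2 + N − H − X)/2 = (2·11 + 2 + 0 − 12 − 0)/2 = 12/2 = 6.
(Structurally: 1 ring(s) + 5 π bond(s) = 6.)

6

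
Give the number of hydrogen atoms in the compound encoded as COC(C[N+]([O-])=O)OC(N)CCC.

16

Hydrogens are implicit in SMILES; fill each atom to its normal valence:
  3 × C: 2 H each → 6
  3 × O: no H
  2 × C: 3 H each → 6
  2 × C: 1 H each → 2
  1 × N: 2 H
  1 × N (charge +1): no H
  1 × O (charge -1): no H
  Total hydrogens = 16.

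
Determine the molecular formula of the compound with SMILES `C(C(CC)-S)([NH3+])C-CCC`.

Heavy atoms from the SMILES: 8 C, 1 N, 1 S.
Implicit hydrogens by atom environment:
  4 × C: 2 H each → 8
  2 × C: 3 H each → 6
  2 × C: 1 H each → 2
  1 × N (charge +1): 3 H
  1 × S: 1 H
  Total hydrogens = 20.
Net charge +1.
Molecular formula: C8H20NS+

C8H20NS+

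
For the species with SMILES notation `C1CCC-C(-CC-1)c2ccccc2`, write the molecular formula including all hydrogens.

C13H18

Heavy atoms from the SMILES: 13 C.
Implicit hydrogens by atom environment:
  6 × C: 2 H each → 12
  5 × C (aromatic): 1 H each → 5
  1 × C: 1 H
  1 × C (aromatic): no H
  Total hydrogens = 18.
Molecular formula: C13H18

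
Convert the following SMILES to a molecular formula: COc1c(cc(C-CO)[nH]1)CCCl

Heavy atoms from the SMILES: 9 C, 1 Cl, 1 N, 2 O.
Implicit hydrogens by atom environment:
  4 × C: 2 H each → 8
  3 × C (aromatic): no H
  1 × C: 3 H
  1 × C (aromatic): 1 H
  1 × Cl: no H
  1 × N (aromatic): 1 H
  1 × O: 1 H
  1 × O: no H
  Total hydrogens = 14.
Molecular formula: C9H14ClNO2

C9H14ClNO2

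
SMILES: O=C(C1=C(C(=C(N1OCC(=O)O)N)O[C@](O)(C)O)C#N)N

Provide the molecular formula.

C10H12N4O7

Heavy atoms from the SMILES: 10 C, 4 N, 7 O.
Implicit hydrogens by atom environment:
  4 × C (aromatic): no H
  4 × C: no H
  4 × O: no H
  3 × O: 1 H each → 3
  2 × N: 2 H each → 4
  1 × C: 3 H
  1 × C: 2 H
  1 × N (aromatic): no H
  1 × N: no H
  Total hydrogens = 12.
Molecular formula: C10H12N4O7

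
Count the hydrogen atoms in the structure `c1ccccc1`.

6

Hydrogens are implicit in SMILES; fill each atom to its normal valence:
  6 × C (aromatic): 1 H each → 6
  Total hydrogens = 6.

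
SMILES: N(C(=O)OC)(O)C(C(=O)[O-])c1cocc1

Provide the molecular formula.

C8H8NO6-

Heavy atoms from the SMILES: 8 C, 1 N, 6 O.
Implicit hydrogens by atom environment:
  3 × C (aromatic): 1 H each → 3
  3 × O: no H
  2 × C: no H
  1 × C: 3 H
  1 × C: 1 H
  1 × C (aromatic): no H
  1 × N: no H
  1 × O: 1 H
  1 × O (aromatic): no H
  1 × O (charge -1): no H
  Total hydrogens = 8.
Net charge -1.
Molecular formula: C8H8NO6-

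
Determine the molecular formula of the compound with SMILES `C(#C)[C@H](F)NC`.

Heavy atoms from the SMILES: 4 C, 1 F, 1 N.
Implicit hydrogens by atom environment:
  2 × C: 1 H each → 2
  1 × C: 3 H
  1 × C: no H
  1 × F: no H
  1 × N: 1 H
  Total hydrogens = 6.
Molecular formula: C4H6FN

C4H6FN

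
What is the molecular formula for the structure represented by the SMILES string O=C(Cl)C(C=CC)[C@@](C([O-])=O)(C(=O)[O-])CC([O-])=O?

Heavy atoms from the SMILES: 10 C, 1 Cl, 7 O.
Implicit hydrogens by atom environment:
  5 × C: no H
  4 × O: no H
  3 × C: 1 H each → 3
  3 × O (charge -1): no H
  1 × C: 3 H
  1 × C: 2 H
  1 × Cl: no H
  Total hydrogens = 8.
Net charge -3.
Molecular formula: [C10H8ClO7]3-

[C10H8ClO7]3-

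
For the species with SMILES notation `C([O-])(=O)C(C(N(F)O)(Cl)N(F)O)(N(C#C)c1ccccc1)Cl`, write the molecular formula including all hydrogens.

C11H8Cl2F2N3O4-

Heavy atoms from the SMILES: 11 C, 2 Cl, 2 F, 3 N, 4 O.
Implicit hydrogens by atom environment:
  5 × C (aromatic): 1 H each → 5
  4 × C: no H
  3 × N: no H
  2 × Cl: no H
  2 × F: no H
  2 × O: 1 H each → 2
  1 × C: 1 H
  1 × C (aromatic): no H
  1 × O: no H
  1 × O (charge -1): no H
  Total hydrogens = 8.
Net charge -1.
Molecular formula: C11H8Cl2F2N3O4-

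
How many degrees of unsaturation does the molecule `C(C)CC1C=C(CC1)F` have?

2

Molecular formula from the SMILES: C8H13F.
DoU = (2C + 2 + N − H − X)/2 = (2·8 + 2 + 0 − 13 − 1)/2 = 4/2 = 2.
(Structurally: 1 ring(s) + 1 π bond(s) = 2.)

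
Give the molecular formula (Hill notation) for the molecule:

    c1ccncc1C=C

Heavy atoms from the SMILES: 7 C, 1 N.
Implicit hydrogens by atom environment:
  4 × C (aromatic): 1 H each → 4
  1 × C: 2 H
  1 × C: 1 H
  1 × C (aromatic): no H
  1 × N (aromatic): no H
  Total hydrogens = 7.
Molecular formula: C7H7N

C7H7N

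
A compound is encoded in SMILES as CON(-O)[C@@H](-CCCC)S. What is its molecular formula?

Heavy atoms from the SMILES: 6 C, 1 N, 2 O, 1 S.
Implicit hydrogens by atom environment:
  3 × C: 2 H each → 6
  2 × C: 3 H each → 6
  1 × C: 1 H
  1 × N: no H
  1 × O: 1 H
  1 × O: no H
  1 × S: 1 H
  Total hydrogens = 15.
Molecular formula: C6H15NO2S

C6H15NO2S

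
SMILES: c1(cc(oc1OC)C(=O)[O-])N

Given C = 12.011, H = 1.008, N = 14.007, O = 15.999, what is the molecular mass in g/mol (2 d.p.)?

Molecular formula: C6H6NO4-.
M = 6×12.011 + 6×1.008 + 1×14.007 + 4×15.999 = 156.12 g/mol.

156.12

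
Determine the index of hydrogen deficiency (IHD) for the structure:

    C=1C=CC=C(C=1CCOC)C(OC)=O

Molecular formula from the SMILES: C11H14O3.
DoU = (2C + 2 + N − H − X)/2 = (2·11 + 2 + 0 − 14 − 0)/2 = 10/2 = 5.
(Structurally: 1 ring(s) + 4 π bond(s) = 5.)

5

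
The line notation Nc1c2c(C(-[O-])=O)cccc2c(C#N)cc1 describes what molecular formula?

Heavy atoms from the SMILES: 12 C, 2 N, 2 O.
Implicit hydrogens by atom environment:
  5 × C (aromatic): 1 H each → 5
  5 × C (aromatic): no H
  2 × C: no H
  1 × N: 2 H
  1 × N: no H
  1 × O: no H
  1 × O (charge -1): no H
  Total hydrogens = 7.
Net charge -1.
Molecular formula: C12H7N2O2-

C12H7N2O2-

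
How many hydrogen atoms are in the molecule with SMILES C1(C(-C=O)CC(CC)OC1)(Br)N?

Hydrogens are implicit in SMILES; fill each atom to its normal valence:
  3 × C: 2 H each → 6
  3 × C: 1 H each → 3
  2 × O: no H
  1 × Br: no H
  1 × C: 3 H
  1 × C: no H
  1 × N: 2 H
  Total hydrogens = 14.

14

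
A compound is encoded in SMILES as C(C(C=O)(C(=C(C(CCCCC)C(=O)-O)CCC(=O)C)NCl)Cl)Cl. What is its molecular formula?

C16H24Cl3NO4

Heavy atoms from the SMILES: 16 C, 3 Cl, 1 N, 4 O.
Implicit hydrogens by atom environment:
  7 × C: 2 H each → 14
  5 × C: no H
  3 × Cl: no H
  3 × O: no H
  2 × C: 3 H each → 6
  2 × C: 1 H each → 2
  1 × N: 1 H
  1 × O: 1 H
  Total hydrogens = 24.
Molecular formula: C16H24Cl3NO4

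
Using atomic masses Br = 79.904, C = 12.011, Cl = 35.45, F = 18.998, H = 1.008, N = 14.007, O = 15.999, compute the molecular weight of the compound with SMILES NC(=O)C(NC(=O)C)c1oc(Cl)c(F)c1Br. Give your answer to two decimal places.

313.51

Molecular formula: C8H7BrClFN2O3.
M = 1×79.904 + 8×12.011 + 1×35.45 + 1×18.998 + 7×1.008 + 2×14.007 + 3×15.999 = 313.51 g/mol.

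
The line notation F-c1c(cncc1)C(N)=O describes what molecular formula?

C6H5FN2O

Heavy atoms from the SMILES: 6 C, 1 F, 2 N, 1 O.
Implicit hydrogens by atom environment:
  3 × C (aromatic): 1 H each → 3
  2 × C (aromatic): no H
  1 × C: no H
  1 × F: no H
  1 × N: 2 H
  1 × N (aromatic): no H
  1 × O: no H
  Total hydrogens = 5.
Molecular formula: C6H5FN2O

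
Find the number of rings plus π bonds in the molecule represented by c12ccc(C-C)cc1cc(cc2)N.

7

Molecular formula from the SMILES: C12H13N.
DoU = (2C + 2 + N − H − X)/2 = (2·12 + 2 + 1 − 13 − 0)/2 = 14/2 = 7.
(Structurally: 2 ring(s) + 5 π bond(s) = 7.)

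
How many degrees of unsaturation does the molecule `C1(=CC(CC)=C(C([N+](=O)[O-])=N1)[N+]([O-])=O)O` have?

Molecular formula from the SMILES: C7H7N3O5.
DoU = (2C + 2 + N − H − X)/2 = (2·7 + 2 + 3 − 7 − 0)/2 = 12/2 = 6.
(Structurally: 1 ring(s) + 5 π bond(s) = 6.)

6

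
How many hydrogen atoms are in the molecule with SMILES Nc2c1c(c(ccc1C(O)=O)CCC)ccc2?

15

Hydrogens are implicit in SMILES; fill each atom to its normal valence:
  5 × C (aromatic): 1 H each → 5
  5 × C (aromatic): no H
  2 × C: 2 H each → 4
  1 × C: 3 H
  1 × C: no H
  1 × N: 2 H
  1 × O: 1 H
  1 × O: no H
  Total hydrogens = 15.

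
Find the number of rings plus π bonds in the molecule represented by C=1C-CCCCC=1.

2

Molecular formula from the SMILES: C7H12.
DoU = (2C + 2 + N − H − X)/2 = (2·7 + 2 + 0 − 12 − 0)/2 = 4/2 = 2.
(Structurally: 1 ring(s) + 1 π bond(s) = 2.)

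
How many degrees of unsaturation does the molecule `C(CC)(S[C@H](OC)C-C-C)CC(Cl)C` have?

0

Molecular formula from the SMILES: C11H23ClOS.
DoU = (2C + 2 + N − H − X)/2 = (2·11 + 2 + 0 − 23 − 1)/2 = 0/2 = 0.
(Structurally: 0 ring(s) + 0 π bond(s) = 0.)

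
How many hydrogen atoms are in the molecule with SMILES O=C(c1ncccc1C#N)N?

5

Hydrogens are implicit in SMILES; fill each atom to its normal valence:
  3 × C (aromatic): 1 H each → 3
  2 × C (aromatic): no H
  2 × C: no H
  1 × N: 2 H
  1 × N (aromatic): no H
  1 × N: no H
  1 × O: no H
  Total hydrogens = 5.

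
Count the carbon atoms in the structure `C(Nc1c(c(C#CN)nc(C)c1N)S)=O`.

9

The symbol for carbon appears 9 times in the SMILES. Lowercase c denotes aromatic carbon and counts toward C.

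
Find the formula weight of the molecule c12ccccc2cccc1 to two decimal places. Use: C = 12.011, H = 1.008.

Molecular formula: C10H8.
M = 10×12.011 + 8×1.008 = 128.17 g/mol.

128.17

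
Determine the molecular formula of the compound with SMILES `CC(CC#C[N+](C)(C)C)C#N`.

Heavy atoms from the SMILES: 9 C, 2 N.
Implicit hydrogens by atom environment:
  4 × C: 3 H each → 12
  3 × C: no H
  1 × C: 2 H
  1 × C: 1 H
  1 × N: no H
  1 × N (charge +1): no H
  Total hydrogens = 15.
Net charge +1.
Molecular formula: C9H15N2+

C9H15N2+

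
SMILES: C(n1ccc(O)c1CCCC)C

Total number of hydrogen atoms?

Hydrogens are implicit in SMILES; fill each atom to its normal valence:
  4 × C: 2 H each → 8
  2 × C: 3 H each → 6
  2 × C (aromatic): 1 H each → 2
  2 × C (aromatic): no H
  1 × N (aromatic): no H
  1 × O: 1 H
  Total hydrogens = 17.

17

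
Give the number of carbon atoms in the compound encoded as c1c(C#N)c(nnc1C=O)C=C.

8

The symbol for carbon appears 8 times in the SMILES. Lowercase c denotes aromatic carbon and counts toward C.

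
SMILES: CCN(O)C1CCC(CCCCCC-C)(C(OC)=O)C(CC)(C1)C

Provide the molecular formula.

C20H39NO3

Heavy atoms from the SMILES: 20 C, 1 N, 3 O.
Implicit hydrogens by atom environment:
  11 × C: 2 H each → 22
  5 × C: 3 H each → 15
  3 × C: no H
  2 × O: no H
  1 × C: 1 H
  1 × N: no H
  1 × O: 1 H
  Total hydrogens = 39.
Molecular formula: C20H39NO3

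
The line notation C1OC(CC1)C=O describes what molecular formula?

C5H8O2

Heavy atoms from the SMILES: 5 C, 2 O.
Implicit hydrogens by atom environment:
  3 × C: 2 H each → 6
  2 × C: 1 H each → 2
  2 × O: no H
  Total hydrogens = 8.
Molecular formula: C5H8O2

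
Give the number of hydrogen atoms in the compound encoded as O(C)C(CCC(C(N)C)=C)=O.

15

Hydrogens are implicit in SMILES; fill each atom to its normal valence:
  3 × C: 2 H each → 6
  2 × C: 3 H each → 6
  2 × C: no H
  2 × O: no H
  1 × C: 1 H
  1 × N: 2 H
  Total hydrogens = 15.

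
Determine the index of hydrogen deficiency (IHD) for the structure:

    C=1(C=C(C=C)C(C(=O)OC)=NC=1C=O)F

7

Molecular formula from the SMILES: C10H8FNO3.
DoU = (2C + 2 + N − H − X)/2 = (2·10 + 2 + 1 − 8 − 1)/2 = 14/2 = 7.
(Structurally: 1 ring(s) + 6 π bond(s) = 7.)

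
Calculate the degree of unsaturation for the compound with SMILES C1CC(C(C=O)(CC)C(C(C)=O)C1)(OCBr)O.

3

Molecular formula from the SMILES: C12H19BrO4.
DoU = (2C + 2 + N − H − X)/2 = (2·12 + 2 + 0 − 19 − 1)/2 = 6/2 = 3.
(Structurally: 1 ring(s) + 2 π bond(s) = 3.)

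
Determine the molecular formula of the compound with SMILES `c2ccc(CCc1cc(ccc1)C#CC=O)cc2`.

C17H14O

Heavy atoms from the SMILES: 17 C, 1 O.
Implicit hydrogens by atom environment:
  9 × C (aromatic): 1 H each → 9
  3 × C (aromatic): no H
  2 × C: 2 H each → 4
  2 × C: no H
  1 × C: 1 H
  1 × O: no H
  Total hydrogens = 14.
Molecular formula: C17H14O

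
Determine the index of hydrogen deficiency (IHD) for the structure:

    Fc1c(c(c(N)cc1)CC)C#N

Molecular formula from the SMILES: C9H9FN2.
DoU = (2C + 2 + N − H − X)/2 = (2·9 + 2 + 2 − 9 − 1)/2 = 12/2 = 6.
(Structurally: 1 ring(s) + 5 π bond(s) = 6.)

6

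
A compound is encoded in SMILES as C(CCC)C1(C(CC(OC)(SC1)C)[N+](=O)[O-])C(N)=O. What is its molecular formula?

C12H22N2O4S

Heavy atoms from the SMILES: 12 C, 2 N, 4 O, 1 S.
Implicit hydrogens by atom environment:
  5 × C: 2 H each → 10
  3 × C: 3 H each → 9
  3 × C: no H
  3 × O: no H
  1 × C: 1 H
  1 × N: 2 H
  1 × N (charge +1): no H
  1 × O (charge -1): no H
  1 × S: no H
  Total hydrogens = 22.
Molecular formula: C12H22N2O4S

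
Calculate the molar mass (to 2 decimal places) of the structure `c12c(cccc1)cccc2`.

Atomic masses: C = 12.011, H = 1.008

128.17

Molecular formula: C10H8.
M = 10×12.011 + 8×1.008 = 128.17 g/mol.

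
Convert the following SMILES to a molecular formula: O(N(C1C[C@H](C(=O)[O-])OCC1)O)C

C7H12NO5-

Heavy atoms from the SMILES: 7 C, 1 N, 5 O.
Implicit hydrogens by atom environment:
  3 × C: 2 H each → 6
  3 × O: no H
  2 × C: 1 H each → 2
  1 × C: 3 H
  1 × C: no H
  1 × N: no H
  1 × O: 1 H
  1 × O (charge -1): no H
  Total hydrogens = 12.
Net charge -1.
Molecular formula: C7H12NO5-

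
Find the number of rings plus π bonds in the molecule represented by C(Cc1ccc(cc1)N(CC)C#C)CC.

Molecular formula from the SMILES: C14H19N.
DoU = (2C + 2 + N − H − X)/2 = (2·14 + 2 + 1 − 19 − 0)/2 = 12/2 = 6.
(Structurally: 1 ring(s) + 5 π bond(s) = 6.)

6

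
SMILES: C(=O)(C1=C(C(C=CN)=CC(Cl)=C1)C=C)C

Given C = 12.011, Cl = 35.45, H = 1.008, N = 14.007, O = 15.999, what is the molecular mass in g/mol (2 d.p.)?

Molecular formula: C12H12ClNO.
M = 12×12.011 + 1×35.45 + 12×1.008 + 1×14.007 + 1×15.999 = 221.68 g/mol.

221.68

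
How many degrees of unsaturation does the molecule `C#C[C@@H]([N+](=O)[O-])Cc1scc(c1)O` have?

6

Molecular formula from the SMILES: C8H7NO3S.
DoU = (2C + 2 + N − H − X)/2 = (2·8 + 2 + 1 − 7 − 0)/2 = 12/2 = 6.
(Structurally: 1 ring(s) + 5 π bond(s) = 6.)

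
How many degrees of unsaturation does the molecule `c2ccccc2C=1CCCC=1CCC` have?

Molecular formula from the SMILES: C14H18.
DoU = (2C + 2 + N − H − X)/2 = (2·14 + 2 + 0 − 18 − 0)/2 = 12/2 = 6.
(Structurally: 2 ring(s) + 4 π bond(s) = 6.)

6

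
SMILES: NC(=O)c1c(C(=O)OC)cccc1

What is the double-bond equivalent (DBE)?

Molecular formula from the SMILES: C9H9NO3.
DoU = (2C + 2 + N − H − X)/2 = (2·9 + 2 + 1 − 9 − 0)/2 = 12/2 = 6.
(Structurally: 1 ring(s) + 5 π bond(s) = 6.)

6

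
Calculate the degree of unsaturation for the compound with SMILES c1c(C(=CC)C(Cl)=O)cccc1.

6

Molecular formula from the SMILES: C10H9ClO.
DoU = (2C + 2 + N − H − X)/2 = (2·10 + 2 + 0 − 9 − 1)/2 = 12/2 = 6.
(Structurally: 1 ring(s) + 5 π bond(s) = 6.)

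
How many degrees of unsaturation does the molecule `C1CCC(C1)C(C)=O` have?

Molecular formula from the SMILES: C7H12O.
DoU = (2C + 2 + N − H − X)/2 = (2·7 + 2 + 0 − 12 − 0)/2 = 4/2 = 2.
(Structurally: 1 ring(s) + 1 π bond(s) = 2.)

2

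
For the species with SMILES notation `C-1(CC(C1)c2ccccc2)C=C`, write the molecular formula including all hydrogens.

Heavy atoms from the SMILES: 12 C.
Implicit hydrogens by atom environment:
  5 × C (aromatic): 1 H each → 5
  3 × C: 2 H each → 6
  3 × C: 1 H each → 3
  1 × C (aromatic): no H
  Total hydrogens = 14.
Molecular formula: C12H14

C12H14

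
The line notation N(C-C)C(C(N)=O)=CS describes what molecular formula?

C5H10N2OS

Heavy atoms from the SMILES: 5 C, 2 N, 1 O, 1 S.
Implicit hydrogens by atom environment:
  2 × C: no H
  1 × C: 3 H
  1 × C: 2 H
  1 × C: 1 H
  1 × N: 2 H
  1 × N: 1 H
  1 × O: no H
  1 × S: 1 H
  Total hydrogens = 10.
Molecular formula: C5H10N2OS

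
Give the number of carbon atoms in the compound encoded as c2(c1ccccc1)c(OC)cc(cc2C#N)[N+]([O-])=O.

14

The symbol for carbon appears 14 times in the SMILES. Lowercase c denotes aromatic carbon and counts toward C.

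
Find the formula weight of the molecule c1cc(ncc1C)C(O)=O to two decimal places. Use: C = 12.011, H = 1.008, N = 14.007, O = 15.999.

Molecular formula: C7H7NO2.
M = 7×12.011 + 7×1.008 + 1×14.007 + 2×15.999 = 137.14 g/mol.

137.14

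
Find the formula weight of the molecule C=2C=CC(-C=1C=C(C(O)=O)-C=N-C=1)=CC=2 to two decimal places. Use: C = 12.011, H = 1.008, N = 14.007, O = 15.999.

Molecular formula: C12H9NO2.
M = 12×12.011 + 9×1.008 + 1×14.007 + 2×15.999 = 199.21 g/mol.

199.21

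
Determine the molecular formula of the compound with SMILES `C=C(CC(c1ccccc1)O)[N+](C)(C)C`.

C13H20NO+

Heavy atoms from the SMILES: 13 C, 1 N, 1 O.
Implicit hydrogens by atom environment:
  5 × C (aromatic): 1 H each → 5
  3 × C: 3 H each → 9
  2 × C: 2 H each → 4
  1 × C: 1 H
  1 × C: no H
  1 × C (aromatic): no H
  1 × N (charge +1): no H
  1 × O: 1 H
  Total hydrogens = 20.
Net charge +1.
Molecular formula: C13H20NO+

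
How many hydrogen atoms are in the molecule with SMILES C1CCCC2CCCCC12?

Hydrogens are implicit in SMILES; fill each atom to its normal valence:
  8 × C: 2 H each → 16
  2 × C: 1 H each → 2
  Total hydrogens = 18.

18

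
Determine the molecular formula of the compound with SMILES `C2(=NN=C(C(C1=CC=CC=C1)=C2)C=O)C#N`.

Heavy atoms from the SMILES: 12 C, 3 N, 1 O.
Implicit hydrogens by atom environment:
  6 × C (aromatic): 1 H each → 6
  4 × C (aromatic): no H
  2 × N (aromatic): no H
  1 × C: 1 H
  1 × C: no H
  1 × N: no H
  1 × O: no H
  Total hydrogens = 7.
Molecular formula: C12H7N3O

C12H7N3O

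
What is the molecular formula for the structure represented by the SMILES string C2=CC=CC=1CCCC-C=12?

C10H12

Heavy atoms from the SMILES: 10 C.
Implicit hydrogens by atom environment:
  4 × C: 2 H each → 8
  4 × C (aromatic): 1 H each → 4
  2 × C (aromatic): no H
  Total hydrogens = 12.
Molecular formula: C10H12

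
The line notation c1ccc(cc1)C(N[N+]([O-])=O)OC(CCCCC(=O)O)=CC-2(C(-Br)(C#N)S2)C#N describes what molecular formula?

Heavy atoms from the SMILES: 1 Br, 18 C, 4 N, 5 O, 1 S.
Implicit hydrogens by atom environment:
  6 × C: no H
  5 × C (aromatic): 1 H each → 5
  4 × C: 2 H each → 8
  3 × O: no H
  2 × C: 1 H each → 2
  2 × N: no H
  1 × Br: no H
  1 × C (aromatic): no H
  1 × N: 1 H
  1 × N (charge +1): no H
  1 × O: 1 H
  1 × O (charge -1): no H
  1 × S: no H
  Total hydrogens = 17.
Molecular formula: C18H17BrN4O5S

C18H17BrN4O5S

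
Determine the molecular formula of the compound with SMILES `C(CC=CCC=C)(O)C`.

C8H14O

Heavy atoms from the SMILES: 8 C, 1 O.
Implicit hydrogens by atom environment:
  4 × C: 1 H each → 4
  3 × C: 2 H each → 6
  1 × C: 3 H
  1 × O: 1 H
  Total hydrogens = 14.
Molecular formula: C8H14O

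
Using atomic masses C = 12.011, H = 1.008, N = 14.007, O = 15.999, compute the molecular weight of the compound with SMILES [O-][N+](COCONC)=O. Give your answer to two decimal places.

136.11

Molecular formula: C3H8N2O4.
M = 3×12.011 + 8×1.008 + 2×14.007 + 4×15.999 = 136.11 g/mol.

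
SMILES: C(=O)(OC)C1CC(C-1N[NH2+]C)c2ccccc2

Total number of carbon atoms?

The symbol for carbon appears 13 times in the SMILES. Lowercase c denotes aromatic carbon and counts toward C.

13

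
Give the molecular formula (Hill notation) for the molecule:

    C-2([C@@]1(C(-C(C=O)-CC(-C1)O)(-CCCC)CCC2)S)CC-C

Heavy atoms from the SMILES: 18 C, 2 O, 1 S.
Implicit hydrogens by atom environment:
  10 × C: 2 H each → 20
  4 × C: 1 H each → 4
  2 × C: 3 H each → 6
  2 × C: no H
  1 × O: 1 H
  1 × O: no H
  1 × S: 1 H
  Total hydrogens = 32.
Molecular formula: C18H32O2S

C18H32O2S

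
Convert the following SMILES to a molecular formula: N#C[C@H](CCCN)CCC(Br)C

C9H17BrN2

Heavy atoms from the SMILES: 1 Br, 9 C, 2 N.
Implicit hydrogens by atom environment:
  5 × C: 2 H each → 10
  2 × C: 1 H each → 2
  1 × Br: no H
  1 × C: 3 H
  1 × C: no H
  1 × N: 2 H
  1 × N: no H
  Total hydrogens = 17.
Molecular formula: C9H17BrN2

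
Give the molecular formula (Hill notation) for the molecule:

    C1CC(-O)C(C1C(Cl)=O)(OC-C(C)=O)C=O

Heavy atoms from the SMILES: 10 C, 1 Cl, 5 O.
Implicit hydrogens by atom environment:
  4 × O: no H
  3 × C: 2 H each → 6
  3 × C: 1 H each → 3
  3 × C: no H
  1 × C: 3 H
  1 × Cl: no H
  1 × O: 1 H
  Total hydrogens = 13.
Molecular formula: C10H13ClO5

C10H13ClO5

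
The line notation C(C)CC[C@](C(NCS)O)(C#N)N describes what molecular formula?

C8H17N3OS

Heavy atoms from the SMILES: 8 C, 3 N, 1 O, 1 S.
Implicit hydrogens by atom environment:
  4 × C: 2 H each → 8
  2 × C: no H
  1 × C: 3 H
  1 × C: 1 H
  1 × N: 2 H
  1 × N: 1 H
  1 × N: no H
  1 × O: 1 H
  1 × S: 1 H
  Total hydrogens = 17.
Molecular formula: C8H17N3OS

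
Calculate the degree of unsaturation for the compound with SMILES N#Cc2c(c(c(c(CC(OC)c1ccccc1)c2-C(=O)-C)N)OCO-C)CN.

Molecular formula from the SMILES: C21H25N3O4.
DoU = (2C + 2 + N − H − X)/2 = (2·21 + 2 + 3 − 25 − 0)/2 = 22/2 = 11.
(Structurally: 2 ring(s) + 9 π bond(s) = 11.)

11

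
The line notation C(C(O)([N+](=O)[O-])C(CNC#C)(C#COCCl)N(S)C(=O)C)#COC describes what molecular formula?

Heavy atoms from the SMILES: 13 C, 1 Cl, 3 N, 6 O, 1 S.
Implicit hydrogens by atom environment:
  8 × C: no H
  4 × O: no H
  2 × C: 3 H each → 6
  2 × C: 2 H each → 4
  1 × C: 1 H
  1 × Cl: no H
  1 × N: 1 H
  1 × N (charge +1): no H
  1 × N: no H
  1 × O: 1 H
  1 × O (charge -1): no H
  1 × S: 1 H
  Total hydrogens = 14.
Molecular formula: C13H14ClN3O6S

C13H14ClN3O6S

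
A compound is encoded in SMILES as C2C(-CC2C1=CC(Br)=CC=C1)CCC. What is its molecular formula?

Heavy atoms from the SMILES: 1 Br, 13 C.
Implicit hydrogens by atom environment:
  4 × C: 2 H each → 8
  4 × C (aromatic): 1 H each → 4
  2 × C: 1 H each → 2
  2 × C (aromatic): no H
  1 × Br: no H
  1 × C: 3 H
  Total hydrogens = 17.
Molecular formula: C13H17Br

C13H17Br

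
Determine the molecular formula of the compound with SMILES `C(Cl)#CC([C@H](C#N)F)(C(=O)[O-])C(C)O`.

Heavy atoms from the SMILES: 8 C, 1 Cl, 1 F, 1 N, 3 O.
Implicit hydrogens by atom environment:
  5 × C: no H
  2 × C: 1 H each → 2
  1 × C: 3 H
  1 × Cl: no H
  1 × F: no H
  1 × N: no H
  1 × O: 1 H
  1 × O: no H
  1 × O (charge -1): no H
  Total hydrogens = 6.
Net charge -1.
Molecular formula: C8H6ClFNO3-

C8H6ClFNO3-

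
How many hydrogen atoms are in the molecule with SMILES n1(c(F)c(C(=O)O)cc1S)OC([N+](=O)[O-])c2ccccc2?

Hydrogens are implicit in SMILES; fill each atom to its normal valence:
  6 × C (aromatic): 1 H each → 6
  4 × C (aromatic): no H
  3 × O: no H
  1 × C: 1 H
  1 × C: no H
  1 × F: no H
  1 × N (aromatic): no H
  1 × N (charge +1): no H
  1 × O: 1 H
  1 × O (charge -1): no H
  1 × S: 1 H
  Total hydrogens = 9.

9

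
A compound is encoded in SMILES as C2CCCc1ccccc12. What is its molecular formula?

Heavy atoms from the SMILES: 10 C.
Implicit hydrogens by atom environment:
  4 × C: 2 H each → 8
  4 × C (aromatic): 1 H each → 4
  2 × C (aromatic): no H
  Total hydrogens = 12.
Molecular formula: C10H12

C10H12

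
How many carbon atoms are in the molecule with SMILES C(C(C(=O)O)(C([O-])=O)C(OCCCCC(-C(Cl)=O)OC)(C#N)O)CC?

15

The symbol for carbon appears 15 times in the SMILES. (Cl is a single chlorine, not C + l.)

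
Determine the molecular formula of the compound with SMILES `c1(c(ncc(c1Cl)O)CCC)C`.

Heavy atoms from the SMILES: 9 C, 1 Cl, 1 N, 1 O.
Implicit hydrogens by atom environment:
  4 × C (aromatic): no H
  2 × C: 3 H each → 6
  2 × C: 2 H each → 4
  1 × C (aromatic): 1 H
  1 × Cl: no H
  1 × N (aromatic): no H
  1 × O: 1 H
  Total hydrogens = 12.
Molecular formula: C9H12ClNO

C9H12ClNO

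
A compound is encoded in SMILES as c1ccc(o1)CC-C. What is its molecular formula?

C7H10O

Heavy atoms from the SMILES: 7 C, 1 O.
Implicit hydrogens by atom environment:
  3 × C (aromatic): 1 H each → 3
  2 × C: 2 H each → 4
  1 × C: 3 H
  1 × C (aromatic): no H
  1 × O (aromatic): no H
  Total hydrogens = 10.
Molecular formula: C7H10O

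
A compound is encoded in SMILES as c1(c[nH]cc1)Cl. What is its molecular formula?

C4H4ClN

Heavy atoms from the SMILES: 4 C, 1 Cl, 1 N.
Implicit hydrogens by atom environment:
  3 × C (aromatic): 1 H each → 3
  1 × C (aromatic): no H
  1 × Cl: no H
  1 × N (aromatic): 1 H
  Total hydrogens = 4.
Molecular formula: C4H4ClN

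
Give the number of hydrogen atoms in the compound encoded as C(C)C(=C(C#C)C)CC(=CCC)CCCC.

Hydrogens are implicit in SMILES; fill each atom to its normal valence:
  6 × C: 2 H each → 12
  4 × C: 3 H each → 12
  4 × C: no H
  2 × C: 1 H each → 2
  Total hydrogens = 26.

26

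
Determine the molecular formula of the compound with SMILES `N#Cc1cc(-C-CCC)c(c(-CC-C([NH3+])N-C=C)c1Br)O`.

Heavy atoms from the SMILES: 1 Br, 16 C, 3 N, 1 O.
Implicit hydrogens by atom environment:
  6 × C: 2 H each → 12
  5 × C (aromatic): no H
  2 × C: 1 H each → 2
  1 × Br: no H
  1 × C: 3 H
  1 × C (aromatic): 1 H
  1 × C: no H
  1 × N (charge +1): 3 H
  1 × N: 1 H
  1 × N: no H
  1 × O: 1 H
  Total hydrogens = 23.
Net charge +1.
Molecular formula: C16H23BrN3O+

C16H23BrN3O+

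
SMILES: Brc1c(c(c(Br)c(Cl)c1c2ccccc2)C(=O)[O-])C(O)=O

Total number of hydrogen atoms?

6

Hydrogens are implicit in SMILES; fill each atom to its normal valence:
  7 × C (aromatic): no H
  5 × C (aromatic): 1 H each → 5
  2 × Br: no H
  2 × C: no H
  2 × O: no H
  1 × Cl: no H
  1 × O: 1 H
  1 × O (charge -1): no H
  Total hydrogens = 6.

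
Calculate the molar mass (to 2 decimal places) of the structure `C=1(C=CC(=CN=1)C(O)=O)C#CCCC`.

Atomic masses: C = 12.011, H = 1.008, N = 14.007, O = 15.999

189.21

Molecular formula: C11H11NO2.
M = 11×12.011 + 11×1.008 + 1×14.007 + 2×15.999 = 189.21 g/mol.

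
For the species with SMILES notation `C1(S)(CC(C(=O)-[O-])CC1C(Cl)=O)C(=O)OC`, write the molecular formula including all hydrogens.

Heavy atoms from the SMILES: 9 C, 1 Cl, 5 O, 1 S.
Implicit hydrogens by atom environment:
  4 × C: no H
  4 × O: no H
  2 × C: 2 H each → 4
  2 × C: 1 H each → 2
  1 × C: 3 H
  1 × Cl: no H
  1 × O (charge -1): no H
  1 × S: 1 H
  Total hydrogens = 10.
Net charge -1.
Molecular formula: C9H10ClO5S-

C9H10ClO5S-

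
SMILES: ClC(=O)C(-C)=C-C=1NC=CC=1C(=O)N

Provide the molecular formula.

C9H9ClN2O2

Heavy atoms from the SMILES: 9 C, 1 Cl, 2 N, 2 O.
Implicit hydrogens by atom environment:
  3 × C: no H
  2 × C (aromatic): 1 H each → 2
  2 × C (aromatic): no H
  2 × O: no H
  1 × C: 3 H
  1 × C: 1 H
  1 × Cl: no H
  1 × N: 2 H
  1 × N (aromatic): 1 H
  Total hydrogens = 9.
Molecular formula: C9H9ClN2O2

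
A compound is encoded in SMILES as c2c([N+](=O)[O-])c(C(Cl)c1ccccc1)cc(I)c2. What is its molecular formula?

C13H9ClINO2

Heavy atoms from the SMILES: 13 C, 1 Cl, 1 I, 1 N, 2 O.
Implicit hydrogens by atom environment:
  8 × C (aromatic): 1 H each → 8
  4 × C (aromatic): no H
  1 × C: 1 H
  1 × Cl: no H
  1 × I: no H
  1 × N (charge +1): no H
  1 × O: no H
  1 × O (charge -1): no H
  Total hydrogens = 9.
Molecular formula: C13H9ClINO2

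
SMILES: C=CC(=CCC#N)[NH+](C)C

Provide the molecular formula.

Heavy atoms from the SMILES: 8 C, 2 N.
Implicit hydrogens by atom environment:
  2 × C: 3 H each → 6
  2 × C: 2 H each → 4
  2 × C: 1 H each → 2
  2 × C: no H
  1 × N (charge +1): 1 H
  1 × N: no H
  Total hydrogens = 13.
Net charge +1.
Molecular formula: C8H13N2+

C8H13N2+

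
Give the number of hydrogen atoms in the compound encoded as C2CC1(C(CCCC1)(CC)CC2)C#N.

Hydrogens are implicit in SMILES; fill each atom to its normal valence:
  9 × C: 2 H each → 18
  3 × C: no H
  1 × C: 3 H
  1 × N: no H
  Total hydrogens = 21.

21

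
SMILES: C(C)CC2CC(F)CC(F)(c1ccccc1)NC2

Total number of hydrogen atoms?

21

Hydrogens are implicit in SMILES; fill each atom to its normal valence:
  5 × C: 2 H each → 10
  5 × C (aromatic): 1 H each → 5
  2 × C: 1 H each → 2
  2 × F: no H
  1 × C: 3 H
  1 × C: no H
  1 × C (aromatic): no H
  1 × N: 1 H
  Total hydrogens = 21.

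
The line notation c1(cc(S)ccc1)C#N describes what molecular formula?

C7H5NS

Heavy atoms from the SMILES: 7 C, 1 N, 1 S.
Implicit hydrogens by atom environment:
  4 × C (aromatic): 1 H each → 4
  2 × C (aromatic): no H
  1 × C: no H
  1 × N: no H
  1 × S: 1 H
  Total hydrogens = 5.
Molecular formula: C7H5NS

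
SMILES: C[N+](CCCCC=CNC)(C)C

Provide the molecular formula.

Heavy atoms from the SMILES: 10 C, 2 N.
Implicit hydrogens by atom environment:
  4 × C: 3 H each → 12
  4 × C: 2 H each → 8
  2 × C: 1 H each → 2
  1 × N: 1 H
  1 × N (charge +1): no H
  Total hydrogens = 23.
Net charge +1.
Molecular formula: C10H23N2+

C10H23N2+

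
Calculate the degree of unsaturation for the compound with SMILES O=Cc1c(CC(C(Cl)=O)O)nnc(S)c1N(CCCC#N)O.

8

Molecular formula from the SMILES: C12H13ClN4O4S.
DoU = (2C + 2 + N − H − X)/2 = (2·12 + 2 + 4 − 13 − 1)/2 = 16/2 = 8.
(Structurally: 1 ring(s) + 7 π bond(s) = 8.)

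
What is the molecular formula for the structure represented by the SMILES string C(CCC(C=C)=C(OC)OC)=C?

Heavy atoms from the SMILES: 10 C, 2 O.
Implicit hydrogens by atom environment:
  4 × C: 2 H each → 8
  2 × C: 3 H each → 6
  2 × C: 1 H each → 2
  2 × C: no H
  2 × O: no H
  Total hydrogens = 16.
Molecular formula: C10H16O2

C10H16O2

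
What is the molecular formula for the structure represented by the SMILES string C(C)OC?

Heavy atoms from the SMILES: 3 C, 1 O.
Implicit hydrogens by atom environment:
  2 × C: 3 H each → 6
  1 × C: 2 H
  1 × O: no H
  Total hydrogens = 8.
Molecular formula: C3H8O

C3H8O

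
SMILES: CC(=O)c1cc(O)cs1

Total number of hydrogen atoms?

Hydrogens are implicit in SMILES; fill each atom to its normal valence:
  2 × C (aromatic): 1 H each → 2
  2 × C (aromatic): no H
  1 × C: 3 H
  1 × C: no H
  1 × O: 1 H
  1 × O: no H
  1 × S (aromatic): no H
  Total hydrogens = 6.

6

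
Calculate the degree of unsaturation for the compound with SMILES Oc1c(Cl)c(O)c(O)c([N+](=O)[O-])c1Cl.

Molecular formula from the SMILES: C6H3Cl2NO5.
DoU = (2C + 2 + N − H − X)/2 = (2·6 + 2 + 1 − 3 − 2)/2 = 10/2 = 5.
(Structurally: 1 ring(s) + 4 π bond(s) = 5.)

5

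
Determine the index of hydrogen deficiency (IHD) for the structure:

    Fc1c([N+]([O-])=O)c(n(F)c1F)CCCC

Molecular formula from the SMILES: C8H9F3N2O2.
DoU = (2C + 2 + N − H − X)/2 = (2·8 + 2 + 2 − 9 − 3)/2 = 8/2 = 4.
(Structurally: 1 ring(s) + 3 π bond(s) = 4.)

4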